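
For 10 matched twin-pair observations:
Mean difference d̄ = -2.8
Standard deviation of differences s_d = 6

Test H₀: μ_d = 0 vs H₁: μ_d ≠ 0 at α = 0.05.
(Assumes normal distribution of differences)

df = n - 1 = 9
SE = s_d/√n = 6/√10 = 1.8974
t = d̄/SE = -2.8/1.8974 = -1.4757
Critical value: t_{0.025,9} = ±2.262
p-value ≈ 0.1741
Decision: fail to reject H₀

Answer: t = -1.4757, fail to reject H₀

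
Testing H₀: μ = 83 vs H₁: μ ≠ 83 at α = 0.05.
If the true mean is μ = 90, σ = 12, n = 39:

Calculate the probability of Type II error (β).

SE = σ/√n = 12/√39 = 1.9215
Critical values: μ₀ ± z_0.025×SE = 83 ± 1.960×1.9215
Acceptance region: (79.2339, 86.7661)
Under H₁ (μ = 90): z_high = (86.7661 - 90)/1.9215 = -1.6830, z_low = (79.2339 - 90)/1.9215 = -5.6030
β = P(not reject | H₁) = Φ(-1.6830) - Φ(-5.6030) ≈ 0.0462

Answer: β ≈ 0.0462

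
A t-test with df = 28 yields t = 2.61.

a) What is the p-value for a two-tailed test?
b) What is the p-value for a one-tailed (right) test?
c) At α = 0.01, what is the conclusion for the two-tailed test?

Answer: a) 0.0144, b) 0.0072, c) fail to reject H₀

Derivation:
Using t-distribution with df = 28:
a) Two-tailed: p = 2×P(T > 2.61) = 0.0144
b) One-tailed: p = P(T > 2.61) = 0.0072
c) 0.0144 ≥ 0.01, fail to reject H₀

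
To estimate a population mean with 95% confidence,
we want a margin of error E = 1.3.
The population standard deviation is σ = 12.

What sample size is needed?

z_0.025 = 1.960
n = (z×σ/E)² = (1.960×12/1.3)²
n = 327.3316
Round up: n = 328

Answer: n = 328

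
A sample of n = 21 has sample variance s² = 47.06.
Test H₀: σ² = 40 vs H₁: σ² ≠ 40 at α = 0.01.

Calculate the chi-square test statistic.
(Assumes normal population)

df = n - 1 = 20
χ² = (n-1)s²/σ₀² = 20×47.06/40 = 23.5300
Critical values: χ²_{0.995,20} = 7.434, χ²_{0.005,20} = 39.997
Rejection region: χ² < 7.434 or χ² > 39.997
Decision: fail to reject H₀

Answer: χ² = 23.5300, fail to reject H₀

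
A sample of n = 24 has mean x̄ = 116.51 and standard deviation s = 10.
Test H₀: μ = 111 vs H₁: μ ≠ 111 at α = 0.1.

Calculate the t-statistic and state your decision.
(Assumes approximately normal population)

df = n - 1 = 23
SE = s/√n = 10/√24 = 2.0412
t = (x̄ - μ₀)/SE = (116.51 - 111)/2.0412 = 2.6994
Critical value: t_{0.05,23} = ±1.714
p-value ≈ 0.0128
Decision: reject H₀

Answer: t = 2.6994, reject H₀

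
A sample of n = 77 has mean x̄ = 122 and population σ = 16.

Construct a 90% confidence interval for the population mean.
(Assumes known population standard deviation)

Answer: (119.0005, 124.9995)

Derivation:
Confidence level: 90%, α = 0.1
z_0.05 = 1.645
SE = σ/√n = 16/√77 = 1.8234
Margin of error = 1.645 × 1.8234 = 2.9995
CI: x̄ ± margin = 122 ± 2.9995
CI: (119.0005, 124.9995)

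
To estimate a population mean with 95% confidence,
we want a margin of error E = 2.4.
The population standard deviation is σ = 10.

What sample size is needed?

Answer: n = 67

Derivation:
z_0.025 = 1.960
n = (z×σ/E)² = (1.960×10/2.4)²
n = 66.6944
Round up: n = 67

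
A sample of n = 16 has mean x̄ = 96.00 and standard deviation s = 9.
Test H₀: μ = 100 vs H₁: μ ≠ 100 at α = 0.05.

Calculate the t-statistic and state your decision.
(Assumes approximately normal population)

Answer: t = -1.7778, fail to reject H₀

Derivation:
df = n - 1 = 15
SE = s/√n = 9/√16 = 2.2500
t = (x̄ - μ₀)/SE = (96.00 - 100)/2.2500 = -1.7778
Critical value: t_{0.025,15} = ±2.131
p-value ≈ 0.0957
Decision: fail to reject H₀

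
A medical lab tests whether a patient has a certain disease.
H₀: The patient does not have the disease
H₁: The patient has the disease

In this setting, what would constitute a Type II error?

Answer: Failing to diagnose a patient who actually has the disease (false negative)

Derivation:
Type I error: rejecting H₀ when it is actually true (false positive).
Type II error: failing to reject H₀ when H₁ is actually true (false negative).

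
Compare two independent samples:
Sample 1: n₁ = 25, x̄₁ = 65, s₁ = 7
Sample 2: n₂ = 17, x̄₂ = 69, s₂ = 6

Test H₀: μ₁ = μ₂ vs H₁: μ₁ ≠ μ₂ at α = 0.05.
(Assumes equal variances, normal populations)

Answer: t = -1.9226, fail to reject H₀

Derivation:
Pooled variance: s²_p = [24×7² + 16×6²]/(40) = 43.8000
s_p = 6.6182
SE = s_p×√(1/n₁ + 1/n₂) = 6.6182×√(1/25 + 1/17) = 2.0805
t = (x̄₁ - x̄₂)/SE = (65 - 69)/2.0805 = -1.9226
df = 40, t-critical = ±2.021
Decision: fail to reject H₀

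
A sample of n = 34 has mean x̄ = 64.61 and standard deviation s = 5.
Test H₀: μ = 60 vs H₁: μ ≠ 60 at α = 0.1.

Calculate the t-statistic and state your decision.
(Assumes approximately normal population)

df = n - 1 = 33
SE = s/√n = 5/√34 = 0.8575
t = (x̄ - μ₀)/SE = (64.61 - 60)/0.8575 = 5.3761
Critical value: t_{0.05,33} = ±1.692
p-value < 0.0001
Decision: reject H₀

Answer: t = 5.3761, reject H₀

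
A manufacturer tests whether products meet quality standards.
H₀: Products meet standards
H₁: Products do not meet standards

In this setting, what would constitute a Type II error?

Type I error: rejecting H₀ when it is actually true (false positive).
Type II error: failing to reject H₀ when H₁ is actually true (false negative).

Answer: Accepting products as meeting standards when they don't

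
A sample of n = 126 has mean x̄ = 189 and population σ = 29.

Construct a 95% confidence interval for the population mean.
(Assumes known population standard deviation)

Confidence level: 95%, α = 0.05
z_0.025 = 1.960
SE = σ/√n = 29/√126 = 2.5835
Margin of error = 1.960 × 2.5835 = 5.0637
CI: x̄ ± margin = 189 ± 5.0637
CI: (183.9363, 194.0637)

Answer: (183.9363, 194.0637)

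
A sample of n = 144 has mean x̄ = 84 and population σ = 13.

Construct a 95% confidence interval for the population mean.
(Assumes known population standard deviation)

Confidence level: 95%, α = 0.05
z_0.025 = 1.960
SE = σ/√n = 13/√144 = 1.0833
Margin of error = 1.960 × 1.0833 = 2.1233
CI: x̄ ± margin = 84 ± 2.1233
CI: (81.8767, 86.1233)

Answer: (81.8767, 86.1233)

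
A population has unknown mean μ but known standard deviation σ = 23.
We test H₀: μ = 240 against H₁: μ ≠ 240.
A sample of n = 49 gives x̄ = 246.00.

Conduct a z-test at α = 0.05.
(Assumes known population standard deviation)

Answer: z = 1.8261, fail to reject H₀

Derivation:
Standard error: SE = σ/√n = 23/√49 = 3.2857
z-statistic: z = (x̄ - μ₀)/SE = (246.00 - 240)/3.2857 = 1.8261
Critical value: ±1.960
p-value = 0.0678
Decision: fail to reject H₀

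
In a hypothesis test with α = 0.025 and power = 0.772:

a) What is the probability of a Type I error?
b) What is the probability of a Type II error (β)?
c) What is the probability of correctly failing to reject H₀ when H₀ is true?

a) Type I error probability = α = 0.025
b) Power = P(reject H₀ | H₁ true) = 1 - β = 0.772, so Type II error probability = β = 1 - Power = 0.228
c) P(fail to reject H₀ | H₀ true) = 1 - α = 0.975

Answer: a) 0.025, b) 0.228, c) 0.975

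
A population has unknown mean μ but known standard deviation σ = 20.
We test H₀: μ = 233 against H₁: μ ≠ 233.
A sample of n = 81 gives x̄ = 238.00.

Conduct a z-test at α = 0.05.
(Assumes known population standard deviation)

Answer: z = 2.2500, reject H₀

Derivation:
Standard error: SE = σ/√n = 20/√81 = 2.2222
z-statistic: z = (x̄ - μ₀)/SE = (238.00 - 233)/2.2222 = 2.2500
Critical value: ±1.960
p-value = 0.0244
Decision: reject H₀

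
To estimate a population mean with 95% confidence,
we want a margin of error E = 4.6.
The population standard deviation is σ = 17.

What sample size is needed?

Answer: n = 53

Derivation:
z_0.025 = 1.960
n = (z×σ/E)² = (1.960×17/4.6)²
n = 52.4680
Round up: n = 53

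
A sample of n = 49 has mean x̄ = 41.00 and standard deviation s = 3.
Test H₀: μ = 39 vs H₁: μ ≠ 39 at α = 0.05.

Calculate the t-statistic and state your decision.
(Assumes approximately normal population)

Answer: t = 4.6664, reject H₀

Derivation:
df = n - 1 = 48
SE = s/√n = 3/√49 = 0.4286
t = (x̄ - μ₀)/SE = (41.00 - 39)/0.4286 = 4.6664
Critical value: t_{0.025,48} = ±2.011
p-value < 0.0001
Decision: reject H₀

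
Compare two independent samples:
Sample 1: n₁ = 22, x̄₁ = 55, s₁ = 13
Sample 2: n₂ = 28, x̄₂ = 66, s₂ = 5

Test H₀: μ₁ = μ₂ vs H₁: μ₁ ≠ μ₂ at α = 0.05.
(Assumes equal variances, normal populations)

Answer: t = -4.1158, reject H₀

Derivation:
Pooled variance: s²_p = [21×13² + 27×5²]/(48) = 88.0000
s_p = 9.3808
SE = s_p×√(1/n₁ + 1/n₂) = 9.3808×√(1/22 + 1/28) = 2.6726
t = (x̄₁ - x̄₂)/SE = (55 - 66)/2.6726 = -4.1158
df = 48, t-critical = ±2.011
Decision: reject H₀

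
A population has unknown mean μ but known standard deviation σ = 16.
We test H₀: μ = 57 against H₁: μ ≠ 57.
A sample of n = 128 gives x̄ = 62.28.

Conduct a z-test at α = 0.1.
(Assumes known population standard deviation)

Standard error: SE = σ/√n = 16/√128 = 1.4142
z-statistic: z = (x̄ - μ₀)/SE = (62.28 - 57)/1.4142 = 3.7336
Critical value: ±1.645
p-value = 0.0002
Decision: reject H₀

Answer: z = 3.7336, reject H₀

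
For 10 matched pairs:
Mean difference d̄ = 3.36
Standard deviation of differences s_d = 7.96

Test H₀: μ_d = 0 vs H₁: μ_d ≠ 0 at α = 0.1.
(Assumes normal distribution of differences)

df = n - 1 = 9
SE = s_d/√n = 7.96/√10 = 2.5172
t = d̄/SE = 3.36/2.5172 = 1.3348
Critical value: t_{0.05,9} = ±1.833
p-value ≈ 0.2147
Decision: fail to reject H₀

Answer: t = 1.3348, fail to reject H₀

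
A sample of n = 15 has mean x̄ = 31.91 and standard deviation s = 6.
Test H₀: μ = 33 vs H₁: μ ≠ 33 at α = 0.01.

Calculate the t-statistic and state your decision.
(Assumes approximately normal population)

Answer: t = -0.7036, fail to reject H₀

Derivation:
df = n - 1 = 14
SE = s/√n = 6/√15 = 1.5492
t = (x̄ - μ₀)/SE = (31.91 - 33)/1.5492 = -0.7036
Critical value: t_{0.005,14} = ±2.977
p-value ≈ 0.4932
Decision: fail to reject H₀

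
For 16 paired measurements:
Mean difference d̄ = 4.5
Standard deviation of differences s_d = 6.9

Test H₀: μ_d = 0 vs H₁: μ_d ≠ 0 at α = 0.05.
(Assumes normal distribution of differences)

Answer: t = 2.6087, reject H₀

Derivation:
df = n - 1 = 15
SE = s_d/√n = 6.9/√16 = 1.7250
t = d̄/SE = 4.5/1.7250 = 2.6087
Critical value: t_{0.025,15} = ±2.131
p-value ≈ 0.0198
Decision: reject H₀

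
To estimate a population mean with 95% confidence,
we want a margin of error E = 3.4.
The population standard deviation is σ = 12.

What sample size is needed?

Answer: n = 48

Derivation:
z_0.025 = 1.960
n = (z×σ/E)² = (1.960×12/3.4)²
n = 47.8538
Round up: n = 48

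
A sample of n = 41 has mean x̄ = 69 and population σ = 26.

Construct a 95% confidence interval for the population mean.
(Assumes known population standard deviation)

Confidence level: 95%, α = 0.05
z_0.025 = 1.960
SE = σ/√n = 26/√41 = 4.0605
Margin of error = 1.960 × 4.0605 = 7.9586
CI: x̄ ± margin = 69 ± 7.9586
CI: (61.0414, 76.9586)

Answer: (61.0414, 76.9586)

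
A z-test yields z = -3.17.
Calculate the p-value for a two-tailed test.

Answer: p-value ≈ 0.0015

Derivation:
For z = -3.17:
p = 2×P(Z > |-3.17|) = 2×(1 - Φ(3.17)) = 0.0015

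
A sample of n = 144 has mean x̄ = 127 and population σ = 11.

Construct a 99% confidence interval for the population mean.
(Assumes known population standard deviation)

Confidence level: 99%, α = 0.01
z_0.005 = 2.576
SE = σ/√n = 11/√144 = 0.9167
Margin of error = 2.576 × 0.9167 = 2.3614
CI: x̄ ± margin = 127 ± 2.3614
CI: (124.6386, 129.3614)

Answer: (124.6386, 129.3614)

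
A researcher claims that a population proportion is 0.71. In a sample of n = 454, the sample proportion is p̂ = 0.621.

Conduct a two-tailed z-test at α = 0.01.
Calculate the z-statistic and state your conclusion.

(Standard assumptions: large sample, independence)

H₀: p = 0.71, H₁: p ≠ 0.71
Standard error: SE = √(p₀(1-p₀)/n) = √(0.71×0.29/454) = 0.021296
z-statistic: z = (p̂ - p₀)/SE = (0.621 - 0.71)/0.021296 = -4.1792
Critical value: z_0.005 = ±2.576
p-value < 0.0001
Decision: reject H₀ at α = 0.01

Answer: z = -4.1792, reject H₀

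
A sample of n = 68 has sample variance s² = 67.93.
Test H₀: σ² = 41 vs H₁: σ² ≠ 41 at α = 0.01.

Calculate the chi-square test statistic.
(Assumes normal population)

df = n - 1 = 67
χ² = (n-1)s²/σ₀² = 67×67.93/41 = 111.0076
Critical values: χ²_{0.995,67} = 40.935, χ²_{0.005,67} = 100.554
Rejection region: χ² < 40.935 or χ² > 100.554
Decision: reject H₀

Answer: χ² = 111.0076, reject H₀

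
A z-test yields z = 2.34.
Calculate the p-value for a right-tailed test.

For z = 2.34:
p = P(Z > 2.34) = 1 - Φ(2.34) = 0.0096

Answer: p-value ≈ 0.0096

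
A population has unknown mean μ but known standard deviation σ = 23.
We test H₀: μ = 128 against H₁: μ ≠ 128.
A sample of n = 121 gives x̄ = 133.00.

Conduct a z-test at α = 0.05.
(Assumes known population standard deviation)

Answer: z = 2.3913, reject H₀

Derivation:
Standard error: SE = σ/√n = 23/√121 = 2.0909
z-statistic: z = (x̄ - μ₀)/SE = (133.00 - 128)/2.0909 = 2.3913
Critical value: ±1.960
p-value = 0.0168
Decision: reject H₀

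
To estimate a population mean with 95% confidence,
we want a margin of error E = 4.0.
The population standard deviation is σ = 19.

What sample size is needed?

Answer: n = 87

Derivation:
z_0.025 = 1.960
n = (z×σ/E)² = (1.960×19/4.0)²
n = 86.6761
Round up: n = 87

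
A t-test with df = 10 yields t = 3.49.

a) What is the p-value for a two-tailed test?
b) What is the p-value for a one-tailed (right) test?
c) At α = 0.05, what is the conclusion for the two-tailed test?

Answer: a) 0.0058, b) 0.0029, c) reject H₀

Derivation:
Using t-distribution with df = 10:
a) Two-tailed: p = 2×P(T > 3.49) = 0.0058
b) One-tailed: p = P(T > 3.49) = 0.0029
c) 0.0058 < 0.05, reject H₀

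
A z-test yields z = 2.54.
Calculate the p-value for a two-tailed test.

Answer: p-value ≈ 0.0111

Derivation:
For z = 2.54:
p = 2×P(Z > |2.54|) = 2×(1 - Φ(2.54)) = 0.0111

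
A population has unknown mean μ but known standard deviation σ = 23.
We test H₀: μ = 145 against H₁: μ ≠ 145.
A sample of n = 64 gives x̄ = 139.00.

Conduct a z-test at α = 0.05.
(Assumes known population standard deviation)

Standard error: SE = σ/√n = 23/√64 = 2.8750
z-statistic: z = (x̄ - μ₀)/SE = (139.00 - 145)/2.8750 = -2.0870
Critical value: ±1.960
p-value = 0.0369
Decision: reject H₀

Answer: z = -2.0870, reject H₀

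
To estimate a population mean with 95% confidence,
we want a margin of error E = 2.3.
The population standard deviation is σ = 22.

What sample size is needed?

z_0.025 = 1.960
n = (z×σ/E)² = (1.960×22/2.3)²
n = 351.4810
Round up: n = 352

Answer: n = 352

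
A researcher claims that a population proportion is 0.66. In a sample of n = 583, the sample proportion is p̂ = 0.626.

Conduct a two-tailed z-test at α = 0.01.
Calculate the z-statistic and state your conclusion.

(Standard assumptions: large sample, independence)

Answer: z = -1.7330, fail to reject H₀

Derivation:
H₀: p = 0.66, H₁: p ≠ 0.66
Standard error: SE = √(p₀(1-p₀)/n) = √(0.66×0.34/583) = 0.019619
z-statistic: z = (p̂ - p₀)/SE = (0.626 - 0.66)/0.019619 = -1.7330
Critical value: z_0.005 = ±2.576
p-value = 0.0831
Decision: fail to reject H₀ at α = 0.01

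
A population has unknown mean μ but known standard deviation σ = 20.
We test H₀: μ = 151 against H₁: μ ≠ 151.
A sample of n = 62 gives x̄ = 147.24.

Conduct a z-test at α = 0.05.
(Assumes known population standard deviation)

Standard error: SE = σ/√n = 20/√62 = 2.5400
z-statistic: z = (x̄ - μ₀)/SE = (147.24 - 151)/2.5400 = -1.4803
Critical value: ±1.960
p-value = 0.1388
Decision: fail to reject H₀

Answer: z = -1.4803, fail to reject H₀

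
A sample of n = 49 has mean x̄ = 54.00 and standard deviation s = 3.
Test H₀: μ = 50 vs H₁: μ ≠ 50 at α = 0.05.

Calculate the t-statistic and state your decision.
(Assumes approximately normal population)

Answer: t = 9.3327, reject H₀

Derivation:
df = n - 1 = 48
SE = s/√n = 3/√49 = 0.4286
t = (x̄ - μ₀)/SE = (54.00 - 50)/0.4286 = 9.3327
Critical value: t_{0.025,48} = ±2.011
p-value < 0.0001
Decision: reject H₀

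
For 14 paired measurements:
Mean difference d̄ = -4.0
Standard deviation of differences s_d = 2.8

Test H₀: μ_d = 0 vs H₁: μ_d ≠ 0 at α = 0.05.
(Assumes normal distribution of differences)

df = n - 1 = 13
SE = s_d/√n = 2.8/√14 = 0.7483
t = d̄/SE = -4.0/0.7483 = -5.3454
Critical value: t_{0.025,13} = ±2.160
p-value ≈ 0.0001
Decision: reject H₀

Answer: t = -5.3454, reject H₀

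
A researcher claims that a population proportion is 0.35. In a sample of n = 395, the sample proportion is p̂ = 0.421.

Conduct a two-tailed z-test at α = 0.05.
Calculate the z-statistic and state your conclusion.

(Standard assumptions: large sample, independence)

Answer: z = 2.9585, reject H₀

Derivation:
H₀: p = 0.35, H₁: p ≠ 0.35
Standard error: SE = √(p₀(1-p₀)/n) = √(0.35×0.65/395) = 0.023999
z-statistic: z = (p̂ - p₀)/SE = (0.421 - 0.35)/0.023999 = 2.9585
Critical value: z_0.025 = ±1.960
p-value = 0.0031
Decision: reject H₀ at α = 0.05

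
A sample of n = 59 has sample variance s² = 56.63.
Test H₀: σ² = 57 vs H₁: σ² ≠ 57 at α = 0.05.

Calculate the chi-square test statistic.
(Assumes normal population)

df = n - 1 = 58
χ² = (n-1)s²/σ₀² = 58×56.63/57 = 57.6235
Critical values: χ²_{0.975,58} = 38.844, χ²_{0.025,58} = 80.936
Rejection region: χ² < 38.844 or χ² > 80.936
Decision: fail to reject H₀

Answer: χ² = 57.6235, fail to reject H₀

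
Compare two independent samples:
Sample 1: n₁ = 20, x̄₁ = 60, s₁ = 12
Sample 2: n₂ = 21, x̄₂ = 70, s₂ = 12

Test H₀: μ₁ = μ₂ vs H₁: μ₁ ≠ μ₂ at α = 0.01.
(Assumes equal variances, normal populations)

Pooled variance: s²_p = [19×12² + 20×12²]/(39) = 144.0000
s_p = 12.0000
SE = s_p×√(1/n₁ + 1/n₂) = 12.0000×√(1/20 + 1/21) = 3.7493
t = (x̄₁ - x̄₂)/SE = (60 - 70)/3.7493 = -2.6672
df = 39, t-critical = ±2.708
Decision: fail to reject H₀

Answer: t = -2.6672, fail to reject H₀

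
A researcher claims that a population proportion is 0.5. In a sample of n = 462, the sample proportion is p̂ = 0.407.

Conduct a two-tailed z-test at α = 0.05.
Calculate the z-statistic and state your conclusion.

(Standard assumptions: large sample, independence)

Answer: z = -3.9979, reject H₀

Derivation:
H₀: p = 0.5, H₁: p ≠ 0.5
Standard error: SE = √(p₀(1-p₀)/n) = √(0.5×0.5/462) = 0.023262
z-statistic: z = (p̂ - p₀)/SE = (0.407 - 0.5)/0.023262 = -3.9979
Critical value: z_0.025 = ±1.960
p-value = 0.0001
Decision: reject H₀ at α = 0.05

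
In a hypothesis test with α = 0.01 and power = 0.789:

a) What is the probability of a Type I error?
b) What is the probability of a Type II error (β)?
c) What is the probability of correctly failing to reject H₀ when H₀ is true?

a) Type I error probability = α = 0.01
b) Power = P(reject H₀ | H₁ true) = 1 - β = 0.789, so Type II error probability = β = 1 - Power = 0.211
c) P(fail to reject H₀ | H₀ true) = 1 - α = 0.99

Answer: a) 0.01, b) 0.211, c) 0.99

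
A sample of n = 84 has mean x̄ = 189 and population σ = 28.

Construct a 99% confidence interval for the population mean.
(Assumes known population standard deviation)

Confidence level: 99%, α = 0.01
z_0.005 = 2.576
SE = σ/√n = 28/√84 = 3.0551
Margin of error = 2.576 × 3.0551 = 7.8699
CI: x̄ ± margin = 189 ± 7.8699
CI: (181.1301, 196.8699)

Answer: (181.1301, 196.8699)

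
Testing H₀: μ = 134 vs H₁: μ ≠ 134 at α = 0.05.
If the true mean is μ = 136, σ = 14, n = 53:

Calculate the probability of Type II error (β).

SE = σ/√n = 14/√53 = 1.9230
Critical values: μ₀ ± z_0.025×SE = 134 ± 1.960×1.9230
Acceptance region: (130.2309, 137.7691)
Under H₁ (μ = 136): z_high = (137.7691 - 136)/1.9230 = 0.9200, z_low = (130.2309 - 136)/1.9230 = -3.0001
β = P(not reject | H₁) = Φ(0.9200) - Φ(-3.0001) ≈ 0.8199

Answer: β ≈ 0.8199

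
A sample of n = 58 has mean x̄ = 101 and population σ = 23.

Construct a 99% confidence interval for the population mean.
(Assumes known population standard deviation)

Confidence level: 99%, α = 0.01
z_0.005 = 2.576
SE = σ/√n = 23/√58 = 3.0200
Margin of error = 2.576 × 3.0200 = 7.7795
CI: x̄ ± margin = 101 ± 7.7795
CI: (93.2205, 108.7795)

Answer: (93.2205, 108.7795)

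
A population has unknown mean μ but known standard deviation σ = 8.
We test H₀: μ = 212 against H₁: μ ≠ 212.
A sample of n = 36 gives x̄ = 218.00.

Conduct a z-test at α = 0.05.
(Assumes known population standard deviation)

Answer: z = 4.5001, reject H₀

Derivation:
Standard error: SE = σ/√n = 8/√36 = 1.3333
z-statistic: z = (x̄ - μ₀)/SE = (218.00 - 212)/1.3333 = 4.5001
Critical value: ±1.960
p-value < 0.0001
Decision: reject H₀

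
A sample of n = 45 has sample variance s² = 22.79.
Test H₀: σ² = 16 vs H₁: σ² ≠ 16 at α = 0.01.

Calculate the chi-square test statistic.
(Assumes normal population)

Answer: χ² = 62.6725, fail to reject H₀

Derivation:
df = n - 1 = 44
χ² = (n-1)s²/σ₀² = 44×22.79/16 = 62.6725
Critical values: χ²_{0.995,44} = 23.584, χ²_{0.005,44} = 71.893
Rejection region: χ² < 23.584 or χ² > 71.893
Decision: fail to reject H₀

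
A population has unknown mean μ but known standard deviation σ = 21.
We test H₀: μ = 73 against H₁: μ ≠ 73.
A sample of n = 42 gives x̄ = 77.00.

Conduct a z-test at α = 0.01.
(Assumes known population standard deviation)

Answer: z = 1.2344, fail to reject H₀

Derivation:
Standard error: SE = σ/√n = 21/√42 = 3.2404
z-statistic: z = (x̄ - μ₀)/SE = (77.00 - 73)/3.2404 = 1.2344
Critical value: ±2.576
p-value = 0.2171
Decision: fail to reject H₀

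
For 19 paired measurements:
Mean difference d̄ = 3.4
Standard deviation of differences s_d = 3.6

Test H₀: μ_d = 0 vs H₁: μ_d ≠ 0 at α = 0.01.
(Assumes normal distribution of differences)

Answer: t = 4.1167, reject H₀

Derivation:
df = n - 1 = 18
SE = s_d/√n = 3.6/√19 = 0.8259
t = d̄/SE = 3.4/0.8259 = 4.1167
Critical value: t_{0.005,18} = ±2.878
p-value ≈ 0.0006
Decision: reject H₀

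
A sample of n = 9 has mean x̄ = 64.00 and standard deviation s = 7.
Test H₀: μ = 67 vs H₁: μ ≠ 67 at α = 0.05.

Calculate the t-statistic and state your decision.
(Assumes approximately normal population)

Answer: t = -1.2857, fail to reject H₀

Derivation:
df = n - 1 = 8
SE = s/√n = 7/√9 = 2.3333
t = (x̄ - μ₀)/SE = (64.00 - 67)/2.3333 = -1.2857
Critical value: t_{0.025,8} = ±2.306
p-value ≈ 0.2345
Decision: fail to reject H₀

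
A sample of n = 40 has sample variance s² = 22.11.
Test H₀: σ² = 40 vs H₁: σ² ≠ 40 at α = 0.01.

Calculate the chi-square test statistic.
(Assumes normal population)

Answer: χ² = 21.5572, fail to reject H₀

Derivation:
df = n - 1 = 39
χ² = (n-1)s²/σ₀² = 39×22.11/40 = 21.5572
Critical values: χ²_{0.995,39} = 19.996, χ²_{0.005,39} = 65.476
Rejection region: χ² < 19.996 or χ² > 65.476
Decision: fail to reject H₀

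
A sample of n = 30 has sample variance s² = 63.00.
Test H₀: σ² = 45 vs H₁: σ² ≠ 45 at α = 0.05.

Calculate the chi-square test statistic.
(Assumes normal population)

df = n - 1 = 29
χ² = (n-1)s²/σ₀² = 29×63.00/45 = 40.6000
Critical values: χ²_{0.975,29} = 16.047, χ²_{0.025,29} = 45.722
Rejection region: χ² < 16.047 or χ² > 45.722
Decision: fail to reject H₀

Answer: χ² = 40.6000, fail to reject H₀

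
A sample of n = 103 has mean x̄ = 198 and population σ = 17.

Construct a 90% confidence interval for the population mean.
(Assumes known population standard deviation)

Answer: (195.2445, 200.7555)

Derivation:
Confidence level: 90%, α = 0.1
z_0.05 = 1.645
SE = σ/√n = 17/√103 = 1.6751
Margin of error = 1.645 × 1.6751 = 2.7555
CI: x̄ ± margin = 198 ± 2.7555
CI: (195.2445, 200.7555)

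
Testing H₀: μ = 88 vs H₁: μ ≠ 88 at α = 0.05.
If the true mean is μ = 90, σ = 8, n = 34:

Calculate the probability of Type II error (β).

SE = σ/√n = 8/√34 = 1.3720
Critical values: μ₀ ± z_0.025×SE = 88 ± 1.960×1.3720
Acceptance region: (85.3109, 90.6891)
Under H₁ (μ = 90): z_high = (90.6891 - 90)/1.3720 = 0.5023, z_low = (85.3109 - 90)/1.3720 = -3.4177
β = P(not reject | H₁) = Φ(0.5023) - Φ(-3.4177) ≈ 0.6920

Answer: β ≈ 0.6920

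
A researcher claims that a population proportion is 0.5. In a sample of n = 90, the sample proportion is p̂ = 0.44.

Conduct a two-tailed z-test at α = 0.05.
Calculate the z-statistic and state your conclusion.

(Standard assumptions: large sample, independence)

H₀: p = 0.5, H₁: p ≠ 0.5
Standard error: SE = √(p₀(1-p₀)/n) = √(0.5×0.5/90) = 0.052705
z-statistic: z = (p̂ - p₀)/SE = (0.44 - 0.5)/0.052705 = -1.1384
Critical value: z_0.025 = ±1.960
p-value = 0.2550
Decision: fail to reject H₀ at α = 0.05

Answer: z = -1.1384, fail to reject H₀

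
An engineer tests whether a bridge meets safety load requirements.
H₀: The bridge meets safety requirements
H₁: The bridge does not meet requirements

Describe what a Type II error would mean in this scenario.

Answer: Declaring an unsafe bridge to be safe

Derivation:
Type I error: rejecting H₀ when it is actually true (false positive).
Type II error: failing to reject H₀ when H₁ is actually true (false negative).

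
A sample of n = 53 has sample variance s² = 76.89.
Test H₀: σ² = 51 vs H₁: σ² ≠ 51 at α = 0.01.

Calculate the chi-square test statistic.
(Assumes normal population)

df = n - 1 = 52
χ² = (n-1)s²/σ₀² = 52×76.89/51 = 78.3976
Critical values: χ²_{0.995,52} = 29.481, χ²_{0.005,52} = 82.001
Rejection region: χ² < 29.481 or χ² > 82.001
Decision: fail to reject H₀

Answer: χ² = 78.3976, fail to reject H₀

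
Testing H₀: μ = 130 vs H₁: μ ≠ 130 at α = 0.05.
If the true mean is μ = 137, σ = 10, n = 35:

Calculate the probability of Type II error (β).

Answer: β ≈ 0.0146

Derivation:
SE = σ/√n = 10/√35 = 1.6903
Critical values: μ₀ ± z_0.025×SE = 130 ± 1.960×1.6903
Acceptance region: (126.6870, 133.3130)
Under H₁ (μ = 137): z_high = (133.3130 - 137)/1.6903 = -2.1813, z_low = (126.6870 - 137)/1.6903 = -6.1013
β = P(not reject | H₁) = Φ(-2.1813) - Φ(-6.1013) ≈ 0.0146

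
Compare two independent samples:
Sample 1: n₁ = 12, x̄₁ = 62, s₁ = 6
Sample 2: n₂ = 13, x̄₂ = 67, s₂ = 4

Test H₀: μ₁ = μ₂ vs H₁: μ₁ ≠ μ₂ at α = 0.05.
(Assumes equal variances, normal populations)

Answer: t = -2.4702, reject H₀

Derivation:
Pooled variance: s²_p = [11×6² + 12×4²]/(23) = 25.5652
s_p = 5.0562
SE = s_p×√(1/n₁ + 1/n₂) = 5.0562×√(1/12 + 1/13) = 2.0241
t = (x̄₁ - x̄₂)/SE = (62 - 67)/2.0241 = -2.4702
df = 23, t-critical = ±2.069
Decision: reject H₀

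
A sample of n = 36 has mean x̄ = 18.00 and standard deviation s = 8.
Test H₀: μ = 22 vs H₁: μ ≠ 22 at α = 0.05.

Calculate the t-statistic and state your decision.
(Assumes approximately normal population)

df = n - 1 = 35
SE = s/√n = 8/√36 = 1.3333
t = (x̄ - μ₀)/SE = (18.00 - 22)/1.3333 = -3.0001
Critical value: t_{0.025,35} = ±2.030
p-value ≈ 0.0049
Decision: reject H₀

Answer: t = -3.0001, reject H₀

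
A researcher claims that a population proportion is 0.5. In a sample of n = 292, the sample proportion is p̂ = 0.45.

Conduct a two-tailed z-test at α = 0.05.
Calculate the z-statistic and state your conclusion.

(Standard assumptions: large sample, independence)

H₀: p = 0.5, H₁: p ≠ 0.5
Standard error: SE = √(p₀(1-p₀)/n) = √(0.5×0.5/292) = 0.029260
z-statistic: z = (p̂ - p₀)/SE = (0.45 - 0.5)/0.029260 = -1.7088
Critical value: z_0.025 = ±1.960
p-value = 0.0875
Decision: fail to reject H₀ at α = 0.05

Answer: z = -1.7088, fail to reject H₀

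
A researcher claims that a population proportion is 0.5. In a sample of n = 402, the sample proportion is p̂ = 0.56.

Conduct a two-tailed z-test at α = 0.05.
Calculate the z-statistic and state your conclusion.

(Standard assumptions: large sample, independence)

Answer: z = 2.4060, reject H₀

Derivation:
H₀: p = 0.5, H₁: p ≠ 0.5
Standard error: SE = √(p₀(1-p₀)/n) = √(0.5×0.5/402) = 0.024938
z-statistic: z = (p̂ - p₀)/SE = (0.56 - 0.5)/0.024938 = 2.4060
Critical value: z_0.025 = ±1.960
p-value = 0.0161
Decision: reject H₀ at α = 0.05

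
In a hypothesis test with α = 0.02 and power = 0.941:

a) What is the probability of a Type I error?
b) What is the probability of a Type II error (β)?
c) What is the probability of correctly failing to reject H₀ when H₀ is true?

Answer: a) 0.02, b) 0.059, c) 0.98

Derivation:
a) Type I error probability = α = 0.02
b) Power = P(reject H₀ | H₁ true) = 1 - β = 0.941, so Type II error probability = β = 1 - Power = 0.059
c) P(fail to reject H₀ | H₀ true) = 1 - α = 0.98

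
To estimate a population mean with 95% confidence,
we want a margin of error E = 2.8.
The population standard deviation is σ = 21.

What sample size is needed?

z_0.025 = 1.960
n = (z×σ/E)² = (1.960×21/2.8)²
n = 216.0900
Round up: n = 217

Answer: n = 217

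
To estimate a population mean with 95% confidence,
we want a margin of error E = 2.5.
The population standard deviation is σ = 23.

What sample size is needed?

z_0.025 = 1.960
n = (z×σ/E)² = (1.960×23/2.5)²
n = 325.1530
Round up: n = 326

Answer: n = 326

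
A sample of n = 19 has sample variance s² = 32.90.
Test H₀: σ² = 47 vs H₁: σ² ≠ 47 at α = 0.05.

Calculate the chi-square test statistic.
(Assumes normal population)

df = n - 1 = 18
χ² = (n-1)s²/σ₀² = 18×32.90/47 = 12.6000
Critical values: χ²_{0.975,18} = 8.231, χ²_{0.025,18} = 31.526
Rejection region: χ² < 8.231 or χ² > 31.526
Decision: fail to reject H₀

Answer: χ² = 12.6000, fail to reject H₀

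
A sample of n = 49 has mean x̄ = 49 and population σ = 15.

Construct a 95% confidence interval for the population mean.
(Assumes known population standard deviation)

Answer: (44.7999, 53.2001)

Derivation:
Confidence level: 95%, α = 0.05
z_0.025 = 1.960
SE = σ/√n = 15/√49 = 2.1429
Margin of error = 1.960 × 2.1429 = 4.2001
CI: x̄ ± margin = 49 ± 4.2001
CI: (44.7999, 53.2001)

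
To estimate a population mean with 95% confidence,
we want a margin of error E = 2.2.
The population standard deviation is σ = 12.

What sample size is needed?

Answer: n = 115

Derivation:
z_0.025 = 1.960
n = (z×σ/E)² = (1.960×12/2.2)²
n = 114.2955
Round up: n = 115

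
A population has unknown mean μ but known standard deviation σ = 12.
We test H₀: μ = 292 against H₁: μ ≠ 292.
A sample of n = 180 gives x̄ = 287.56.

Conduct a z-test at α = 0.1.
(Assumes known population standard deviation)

Answer: z = -4.9642, reject H₀

Derivation:
Standard error: SE = σ/√n = 12/√180 = 0.8944
z-statistic: z = (x̄ - μ₀)/SE = (287.56 - 292)/0.8944 = -4.9642
Critical value: ±1.645
p-value < 0.0001
Decision: reject H₀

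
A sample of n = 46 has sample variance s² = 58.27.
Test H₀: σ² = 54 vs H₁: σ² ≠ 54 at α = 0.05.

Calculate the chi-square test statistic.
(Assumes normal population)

df = n - 1 = 45
χ² = (n-1)s²/σ₀² = 45×58.27/54 = 48.5583
Critical values: χ²_{0.975,45} = 28.366, χ²_{0.025,45} = 65.410
Rejection region: χ² < 28.366 or χ² > 65.410
Decision: fail to reject H₀

Answer: χ² = 48.5583, fail to reject H₀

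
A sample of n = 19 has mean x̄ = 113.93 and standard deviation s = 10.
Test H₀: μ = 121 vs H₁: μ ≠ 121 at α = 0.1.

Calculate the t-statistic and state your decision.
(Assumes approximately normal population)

df = n - 1 = 18
SE = s/√n = 10/√19 = 2.2942
t = (x̄ - μ₀)/SE = (113.93 - 121)/2.2942 = -3.0817
Critical value: t_{0.05,18} = ±1.734
p-value ≈ 0.0064
Decision: reject H₀

Answer: t = -3.0817, reject H₀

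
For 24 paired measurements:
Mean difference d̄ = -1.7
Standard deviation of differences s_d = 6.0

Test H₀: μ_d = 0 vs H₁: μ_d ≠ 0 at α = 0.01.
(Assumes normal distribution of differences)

Answer: t = -1.3881, fail to reject H₀

Derivation:
df = n - 1 = 23
SE = s_d/√n = 6.0/√24 = 1.2247
t = d̄/SE = -1.7/1.2247 = -1.3881
Critical value: t_{0.005,23} = ±2.807
p-value ≈ 0.1784
Decision: fail to reject H₀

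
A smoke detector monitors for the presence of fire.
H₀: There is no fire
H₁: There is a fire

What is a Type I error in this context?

A Type I error (probability α) occurs when we reject a true H₀.
A Type II error (probability β) occurs when we fail to reject a false H₀.

Answer: The alarm sounds when there is no fire (false alarm)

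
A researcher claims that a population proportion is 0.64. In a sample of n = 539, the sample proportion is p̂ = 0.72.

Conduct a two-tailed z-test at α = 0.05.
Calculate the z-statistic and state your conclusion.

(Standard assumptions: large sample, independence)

Answer: z = 3.8694, reject H₀

Derivation:
H₀: p = 0.64, H₁: p ≠ 0.64
Standard error: SE = √(p₀(1-p₀)/n) = √(0.64×0.36/539) = 0.020675
z-statistic: z = (p̂ - p₀)/SE = (0.72 - 0.64)/0.020675 = 3.8694
Critical value: z_0.025 = ±1.960
p-value = 0.0001
Decision: reject H₀ at α = 0.05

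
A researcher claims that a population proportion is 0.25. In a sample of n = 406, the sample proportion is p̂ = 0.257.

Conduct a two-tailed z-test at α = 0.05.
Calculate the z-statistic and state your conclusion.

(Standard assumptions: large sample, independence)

H₀: p = 0.25, H₁: p ≠ 0.25
Standard error: SE = √(p₀(1-p₀)/n) = √(0.25×0.75/406) = 0.021490
z-statistic: z = (p̂ - p₀)/SE = (0.257 - 0.25)/0.021490 = 0.3257
Critical value: z_0.025 = ±1.960
p-value = 0.7447
Decision: fail to reject H₀ at α = 0.05

Answer: z = 0.3257, fail to reject H₀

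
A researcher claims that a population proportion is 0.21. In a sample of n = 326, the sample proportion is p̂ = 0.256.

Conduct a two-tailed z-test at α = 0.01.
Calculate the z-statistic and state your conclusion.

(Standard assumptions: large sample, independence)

Answer: z = 2.0391, fail to reject H₀

Derivation:
H₀: p = 0.21, H₁: p ≠ 0.21
Standard error: SE = √(p₀(1-p₀)/n) = √(0.21×0.79/326) = 0.022559
z-statistic: z = (p̂ - p₀)/SE = (0.256 - 0.21)/0.022559 = 2.0391
Critical value: z_0.005 = ±2.576
p-value = 0.0414
Decision: fail to reject H₀ at α = 0.01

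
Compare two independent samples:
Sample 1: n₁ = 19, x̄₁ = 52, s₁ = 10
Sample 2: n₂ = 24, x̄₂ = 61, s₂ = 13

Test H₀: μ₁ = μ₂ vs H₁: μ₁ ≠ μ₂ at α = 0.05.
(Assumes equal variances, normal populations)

Answer: t = -2.4885, reject H₀

Derivation:
Pooled variance: s²_p = [18×10² + 23×13²]/(41) = 138.7073
s_p = 11.7774
SE = s_p×√(1/n₁ + 1/n₂) = 11.7774×√(1/19 + 1/24) = 3.6166
t = (x̄₁ - x̄₂)/SE = (52 - 61)/3.6166 = -2.4885
df = 41, t-critical = ±2.020
Decision: reject H₀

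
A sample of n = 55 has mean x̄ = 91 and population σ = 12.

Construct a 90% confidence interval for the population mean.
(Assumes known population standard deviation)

Confidence level: 90%, α = 0.1
z_0.05 = 1.645
SE = σ/√n = 12/√55 = 1.6181
Margin of error = 1.645 × 1.6181 = 2.6618
CI: x̄ ± margin = 91 ± 2.6618
CI: (88.3382, 93.6618)

Answer: (88.3382, 93.6618)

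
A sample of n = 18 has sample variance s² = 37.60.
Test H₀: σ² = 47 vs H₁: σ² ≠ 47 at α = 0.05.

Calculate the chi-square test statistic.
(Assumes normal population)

Answer: χ² = 13.6000, fail to reject H₀

Derivation:
df = n - 1 = 17
χ² = (n-1)s²/σ₀² = 17×37.60/47 = 13.6000
Critical values: χ²_{0.975,17} = 7.564, χ²_{0.025,17} = 30.191
Rejection region: χ² < 7.564 or χ² > 30.191
Decision: fail to reject H₀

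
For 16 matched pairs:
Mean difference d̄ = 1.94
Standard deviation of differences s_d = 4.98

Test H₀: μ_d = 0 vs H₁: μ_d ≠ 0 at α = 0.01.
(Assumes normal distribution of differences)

Answer: t = 1.5582, fail to reject H₀

Derivation:
df = n - 1 = 15
SE = s_d/√n = 4.98/√16 = 1.2450
t = d̄/SE = 1.94/1.2450 = 1.5582
Critical value: t_{0.005,15} = ±2.947
p-value ≈ 0.1400
Decision: fail to reject H₀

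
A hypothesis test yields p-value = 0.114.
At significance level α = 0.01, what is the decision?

Compare p-value to α:
0.114 ≥ 0.01
Decision: fail to reject H₀

Answer: fail to reject H₀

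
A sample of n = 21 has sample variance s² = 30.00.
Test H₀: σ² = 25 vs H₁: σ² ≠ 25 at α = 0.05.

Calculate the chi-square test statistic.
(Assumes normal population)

Answer: χ² = 24.0000, fail to reject H₀

Derivation:
df = n - 1 = 20
χ² = (n-1)s²/σ₀² = 20×30.00/25 = 24.0000
Critical values: χ²_{0.975,20} = 9.591, χ²_{0.025,20} = 34.170
Rejection region: χ² < 9.591 or χ² > 34.170
Decision: fail to reject H₀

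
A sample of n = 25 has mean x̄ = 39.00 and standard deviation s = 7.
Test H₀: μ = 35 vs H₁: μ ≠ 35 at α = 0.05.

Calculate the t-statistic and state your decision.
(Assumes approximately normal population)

Answer: t = 2.8571, reject H₀

Derivation:
df = n - 1 = 24
SE = s/√n = 7/√25 = 1.4000
t = (x̄ - μ₀)/SE = (39.00 - 35)/1.4000 = 2.8571
Critical value: t_{0.025,24} = ±2.064
p-value ≈ 0.0087
Decision: reject H₀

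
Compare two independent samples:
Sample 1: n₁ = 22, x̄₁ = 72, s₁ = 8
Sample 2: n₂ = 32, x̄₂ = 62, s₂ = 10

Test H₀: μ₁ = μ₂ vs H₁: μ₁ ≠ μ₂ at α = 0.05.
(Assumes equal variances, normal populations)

Answer: t = 3.9058, reject H₀

Derivation:
Pooled variance: s²_p = [21×8² + 31×10²]/(52) = 85.4615
s_p = 9.2445
SE = s_p×√(1/n₁ + 1/n₂) = 9.2445×√(1/22 + 1/32) = 2.5603
t = (x̄₁ - x̄₂)/SE = (72 - 62)/2.5603 = 3.9058
df = 52, t-critical = ±2.007
Decision: reject H₀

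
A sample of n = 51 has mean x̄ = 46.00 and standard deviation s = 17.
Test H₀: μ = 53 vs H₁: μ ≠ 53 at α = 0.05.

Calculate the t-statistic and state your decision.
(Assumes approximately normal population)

Answer: t = -2.9406, reject H₀

Derivation:
df = n - 1 = 50
SE = s/√n = 17/√51 = 2.3805
t = (x̄ - μ₀)/SE = (46.00 - 53)/2.3805 = -2.9406
Critical value: t_{0.025,50} = ±2.009
p-value ≈ 0.0050
Decision: reject H₀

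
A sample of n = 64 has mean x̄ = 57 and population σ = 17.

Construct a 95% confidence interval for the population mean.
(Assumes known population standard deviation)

Answer: (52.8350, 61.1650)

Derivation:
Confidence level: 95%, α = 0.05
z_0.025 = 1.960
SE = σ/√n = 17/√64 = 2.1250
Margin of error = 1.960 × 2.1250 = 4.1650
CI: x̄ ± margin = 57 ± 4.1650
CI: (52.8350, 61.1650)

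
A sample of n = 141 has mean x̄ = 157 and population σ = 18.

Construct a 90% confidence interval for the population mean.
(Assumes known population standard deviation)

Answer: (154.5063, 159.4937)

Derivation:
Confidence level: 90%, α = 0.1
z_0.05 = 1.645
SE = σ/√n = 18/√141 = 1.5159
Margin of error = 1.645 × 1.5159 = 2.4937
CI: x̄ ± margin = 157 ± 2.4937
CI: (154.5063, 159.4937)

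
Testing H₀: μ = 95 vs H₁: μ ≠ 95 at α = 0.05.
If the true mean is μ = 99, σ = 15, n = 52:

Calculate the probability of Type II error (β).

SE = σ/√n = 15/√52 = 2.0801
Critical values: μ₀ ± z_0.025×SE = 95 ± 1.960×2.0801
Acceptance region: (90.9230, 99.0770)
Under H₁ (μ = 99): z_high = (99.0770 - 99)/2.0801 = 0.0370, z_low = (90.9230 - 99)/2.0801 = -3.8830
β = P(not reject | H₁) = Φ(0.0370) - Φ(-3.8830) ≈ 0.5147

Answer: β ≈ 0.5147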